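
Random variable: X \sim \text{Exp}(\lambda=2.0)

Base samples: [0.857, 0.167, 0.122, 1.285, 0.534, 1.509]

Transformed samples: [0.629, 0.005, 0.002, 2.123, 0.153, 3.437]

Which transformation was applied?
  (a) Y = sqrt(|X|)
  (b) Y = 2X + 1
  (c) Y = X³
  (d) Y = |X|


Checking option (c) Y = X³:
  X = 0.857 -> Y = 0.629 ✓
  X = 0.167 -> Y = 0.005 ✓
  X = 0.122 -> Y = 0.002 ✓
All samples match this transformation.

(c) X³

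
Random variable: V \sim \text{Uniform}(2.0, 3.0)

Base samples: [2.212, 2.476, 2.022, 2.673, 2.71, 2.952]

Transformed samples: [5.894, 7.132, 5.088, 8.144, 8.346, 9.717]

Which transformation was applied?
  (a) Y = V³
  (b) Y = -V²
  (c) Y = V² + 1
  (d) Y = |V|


Checking option (c) Y = V² + 1:
  V = 2.212 -> Y = 5.894 ✓
  V = 2.476 -> Y = 7.132 ✓
  V = 2.022 -> Y = 5.088 ✓
All samples match this transformation.

(c) V² + 1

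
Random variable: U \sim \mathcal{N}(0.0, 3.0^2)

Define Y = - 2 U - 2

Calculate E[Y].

For Y = -2U - 2:
E[Y] = -2 * E[U] - 2
E[U] = 0.0 = 0
E[Y] = -2 * 0 - 2 = -2

-2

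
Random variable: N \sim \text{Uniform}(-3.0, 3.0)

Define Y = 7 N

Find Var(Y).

For Y = aN + b: Var(Y) = a² * Var(N)
Var(N) = (3 + 3)^2/12 = 3
Var(Y) = 7² * 3 = 49 * 3 = 147

147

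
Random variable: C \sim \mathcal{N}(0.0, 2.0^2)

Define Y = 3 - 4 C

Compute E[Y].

For Y = -4C + 3:
E[Y] = -4 * E[C] + 3
E[C] = 0.0 = 0
E[Y] = -4 * 0 + 3 = 3

3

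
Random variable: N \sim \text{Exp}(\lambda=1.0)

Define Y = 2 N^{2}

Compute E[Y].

E[Y] = 2*E[N²]
E[N] = 1
E[N²] = Var(N) + (E[N])² = 1 + 1 = 2
E[Y] = 2*2 = 4

4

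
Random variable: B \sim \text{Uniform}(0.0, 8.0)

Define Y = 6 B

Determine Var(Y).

For Y = aB + b: Var(Y) = a² * Var(B)
Var(B) = (8 - 0)^2/12 = 5.3333333
Var(Y) = 6² * 5.3333333 = 36 * 5.3333333 = 192

192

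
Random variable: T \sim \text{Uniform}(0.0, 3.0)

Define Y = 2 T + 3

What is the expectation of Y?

For Y = 2T + 3:
E[Y] = 2 * E[T] + 3
E[T] = (0 + 3)/2 = 1.5
E[Y] = 2 * 1.5 + 3 = 6

6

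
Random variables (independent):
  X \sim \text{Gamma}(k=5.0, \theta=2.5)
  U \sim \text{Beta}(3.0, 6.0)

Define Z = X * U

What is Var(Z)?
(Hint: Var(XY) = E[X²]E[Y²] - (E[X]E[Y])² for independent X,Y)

Var(XY) = E[X²]E[Y²] - (E[X]E[Y])²
E[X] = 12.5, Var(X) = 31.25
E[U] = 0.33333333, Var(U) = 0.022222222
E[X²] = 31.25 + 12.5² = 187.5
E[U²] = 0.022222222 + 0.33333333² = 0.13333333
Var(Z) = 187.5*0.13333333 - (12.5*0.33333333)²
= 25 - 17.361111 = 7.6388889

7.6388889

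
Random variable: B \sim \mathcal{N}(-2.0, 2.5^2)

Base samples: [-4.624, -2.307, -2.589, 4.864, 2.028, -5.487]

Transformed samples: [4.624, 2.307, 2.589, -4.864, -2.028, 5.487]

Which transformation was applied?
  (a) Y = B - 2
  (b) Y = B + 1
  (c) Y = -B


Checking option (c) Y = -B:
  B = -4.624 -> Y = 4.624 ✓
  B = -2.307 -> Y = 2.307 ✓
  B = -2.589 -> Y = 2.589 ✓
All samples match this transformation.

(c) -B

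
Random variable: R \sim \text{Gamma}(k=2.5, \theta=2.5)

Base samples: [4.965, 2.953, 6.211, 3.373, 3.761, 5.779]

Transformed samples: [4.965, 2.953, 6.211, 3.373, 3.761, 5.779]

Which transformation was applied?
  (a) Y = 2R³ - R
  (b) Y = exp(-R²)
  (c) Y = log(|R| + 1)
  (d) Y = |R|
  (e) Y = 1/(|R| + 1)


Checking option (d) Y = |R|:
  R = 4.965 -> Y = 4.965 ✓
  R = 2.953 -> Y = 2.953 ✓
  R = 6.211 -> Y = 6.211 ✓
All samples match this transformation.

(d) |R|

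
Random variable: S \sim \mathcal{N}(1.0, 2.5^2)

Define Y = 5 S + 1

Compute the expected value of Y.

For Y = 5S + 1:
E[Y] = 5 * E[S] + 1
E[S] = 1.0 = 1
E[Y] = 5 * 1 + 1 = 6

6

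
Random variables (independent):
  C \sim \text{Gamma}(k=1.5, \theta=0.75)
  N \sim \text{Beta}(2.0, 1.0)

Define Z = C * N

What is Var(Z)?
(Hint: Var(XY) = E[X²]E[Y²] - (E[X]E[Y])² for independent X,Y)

Var(XY) = E[X²]E[Y²] - (E[X]E[Y])²
E[C] = 1.125, Var(C) = 0.84375
E[N] = 0.66666667, Var(N) = 0.055555556
E[C²] = 0.84375 + 1.125² = 2.109375
E[N²] = 0.055555556 + 0.66666667² = 0.5
Var(Z) = 2.109375*0.5 - (1.125*0.66666667)²
= 1.0546875 - 0.5625 = 0.4921875

0.4921875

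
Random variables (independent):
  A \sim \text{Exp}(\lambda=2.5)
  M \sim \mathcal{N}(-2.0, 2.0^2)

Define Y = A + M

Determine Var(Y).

For independent RVs: Var(aX + bY) = a²Var(X) + b²Var(Y)
Var(A) = 0.16
Var(M) = 4
Var(Y) = 1²*0.16 + 1²*4
= 1*0.16 + 1*4 = 4.16

4.16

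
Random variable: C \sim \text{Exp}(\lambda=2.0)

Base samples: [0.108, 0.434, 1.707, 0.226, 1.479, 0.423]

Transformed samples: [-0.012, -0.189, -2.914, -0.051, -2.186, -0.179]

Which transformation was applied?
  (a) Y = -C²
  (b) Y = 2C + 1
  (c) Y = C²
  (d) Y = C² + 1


Checking option (a) Y = -C²:
  C = 0.108 -> Y = -0.012 ✓
  C = 0.434 -> Y = -0.189 ✓
  C = 1.707 -> Y = -2.914 ✓
All samples match this transformation.

(a) -C²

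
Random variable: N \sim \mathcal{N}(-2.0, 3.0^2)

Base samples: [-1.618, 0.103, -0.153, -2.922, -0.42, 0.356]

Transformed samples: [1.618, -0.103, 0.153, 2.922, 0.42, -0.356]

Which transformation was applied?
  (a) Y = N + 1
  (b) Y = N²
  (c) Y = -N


Checking option (c) Y = -N:
  N = -1.618 -> Y = 1.618 ✓
  N = 0.103 -> Y = -0.103 ✓
  N = -0.153 -> Y = 0.153 ✓
All samples match this transformation.

(c) -N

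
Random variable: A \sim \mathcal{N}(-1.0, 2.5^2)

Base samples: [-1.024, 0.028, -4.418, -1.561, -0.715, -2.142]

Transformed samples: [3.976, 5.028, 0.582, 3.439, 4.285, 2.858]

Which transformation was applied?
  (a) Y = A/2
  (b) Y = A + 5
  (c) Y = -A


Checking option (b) Y = A + 5:
  A = -1.024 -> Y = 3.976 ✓
  A = 0.028 -> Y = 5.028 ✓
  A = -4.418 -> Y = 0.582 ✓
All samples match this transformation.

(b) A + 5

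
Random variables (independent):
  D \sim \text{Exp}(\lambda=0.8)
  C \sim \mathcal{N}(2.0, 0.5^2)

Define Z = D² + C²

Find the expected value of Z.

E[Z] = E[D²] + E[C²]
E[D²] = Var(D) + E[D]² = 1.5625 + 1.5625 = 3.125
E[C²] = Var(C) + E[C]² = 0.25 + 4 = 4.25
E[Z] = 3.125 + 4.25 = 7.375

7.375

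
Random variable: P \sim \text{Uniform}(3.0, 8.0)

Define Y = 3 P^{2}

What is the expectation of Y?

E[Y] = 3*E[P²]
E[P] = 5.5
E[P²] = Var(P) + (E[P])² = 2.0833333 + 30.25 = 32.333333
E[Y] = 3*32.333333 = 97

97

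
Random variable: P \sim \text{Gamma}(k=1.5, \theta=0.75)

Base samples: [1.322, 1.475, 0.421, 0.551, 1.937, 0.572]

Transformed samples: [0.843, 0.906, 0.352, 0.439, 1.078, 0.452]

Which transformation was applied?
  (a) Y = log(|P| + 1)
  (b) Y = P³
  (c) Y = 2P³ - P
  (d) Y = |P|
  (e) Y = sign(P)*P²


Checking option (a) Y = log(|P| + 1):
  P = 1.322 -> Y = 0.843 ✓
  P = 1.475 -> Y = 0.906 ✓
  P = 0.421 -> Y = 0.352 ✓
All samples match this transformation.

(a) log(|P| + 1)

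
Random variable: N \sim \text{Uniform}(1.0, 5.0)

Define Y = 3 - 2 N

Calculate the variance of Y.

For Y = aN + b: Var(Y) = a² * Var(N)
Var(N) = (5 - 1)^2/12 = 1.3333333
Var(Y) = (-2)² * 1.3333333 = 4 * 1.3333333 = 5.3333333

5.3333333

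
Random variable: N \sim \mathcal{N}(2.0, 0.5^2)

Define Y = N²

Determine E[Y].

Using E[X²] = Var(X) + (E[X])²:
E[N] = 2
Var(N) = 0.5^2 = 0.25
E[N²] = 0.25 + 2² = 0.25 + 4 = 4.25

4.25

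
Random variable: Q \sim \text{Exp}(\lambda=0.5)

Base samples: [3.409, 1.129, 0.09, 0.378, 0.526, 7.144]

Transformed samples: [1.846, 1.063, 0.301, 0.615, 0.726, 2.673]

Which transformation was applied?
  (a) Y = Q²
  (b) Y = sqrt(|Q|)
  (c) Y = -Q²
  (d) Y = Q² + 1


Checking option (b) Y = sqrt(|Q|):
  Q = 3.409 -> Y = 1.846 ✓
  Q = 1.129 -> Y = 1.063 ✓
  Q = 0.09 -> Y = 0.301 ✓
All samples match this transformation.

(b) sqrt(|Q|)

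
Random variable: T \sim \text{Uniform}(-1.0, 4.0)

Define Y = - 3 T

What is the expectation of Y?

For Y = -3T:
E[Y] = -3 * E[T]
E[T] = (-1 + 4)/2 = 1.5
E[Y] = -3 * 1.5 = -4.5

-4.5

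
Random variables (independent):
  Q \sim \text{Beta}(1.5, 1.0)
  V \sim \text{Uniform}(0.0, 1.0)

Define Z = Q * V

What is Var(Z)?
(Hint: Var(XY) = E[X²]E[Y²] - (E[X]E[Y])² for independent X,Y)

Var(XY) = E[X²]E[Y²] - (E[X]E[Y])²
E[Q] = 0.6, Var(Q) = 0.068571429
E[V] = 0.5, Var(V) = 0.083333333
E[Q²] = 0.068571429 + 0.6² = 0.42857143
E[V²] = 0.083333333 + 0.5² = 0.33333333
Var(Z) = 0.42857143*0.33333333 - (0.6*0.5)²
= 0.14285714 - 0.09 = 0.052857143

0.052857143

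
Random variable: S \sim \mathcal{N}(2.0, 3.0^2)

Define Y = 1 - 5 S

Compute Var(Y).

For Y = aS + b: Var(Y) = a² * Var(S)
Var(S) = 3.0^2 = 9
Var(Y) = (-5)² * 9 = 25 * 9 = 225

225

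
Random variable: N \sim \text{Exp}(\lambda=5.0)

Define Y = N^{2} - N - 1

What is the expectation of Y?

E[Y] = 1*E[N²] - 1*E[N] - 1
E[N] = 0.2
E[N²] = Var(N) + (E[N])² = 0.04 + 0.04 = 0.08
E[Y] = 1*0.08 - 1*0.2 - 1 = -1.12

-1.12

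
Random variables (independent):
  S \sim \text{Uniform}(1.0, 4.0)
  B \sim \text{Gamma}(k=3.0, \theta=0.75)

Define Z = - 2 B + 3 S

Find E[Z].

E[Z] = 3*E[S] - 2*E[B]
E[S] = 2.5
E[B] = 2.25
E[Z] = 3*2.5 - 2*2.25 = 3

3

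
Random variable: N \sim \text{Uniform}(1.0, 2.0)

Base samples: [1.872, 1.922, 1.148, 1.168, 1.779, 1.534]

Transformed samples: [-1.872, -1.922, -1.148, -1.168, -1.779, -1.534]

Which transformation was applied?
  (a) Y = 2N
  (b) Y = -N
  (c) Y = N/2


Checking option (b) Y = -N:
  N = 1.872 -> Y = -1.872 ✓
  N = 1.922 -> Y = -1.922 ✓
  N = 1.148 -> Y = -1.148 ✓
All samples match this transformation.

(b) -N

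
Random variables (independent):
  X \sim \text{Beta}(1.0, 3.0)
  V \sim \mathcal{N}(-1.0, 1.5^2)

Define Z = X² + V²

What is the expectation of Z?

E[Z] = E[X²] + E[V²]
E[X²] = Var(X) + E[X]² = 0.0375 + 0.0625 = 0.1
E[V²] = Var(V) + E[V]² = 2.25 + 1 = 3.25
E[Z] = 0.1 + 3.25 = 3.35

3.35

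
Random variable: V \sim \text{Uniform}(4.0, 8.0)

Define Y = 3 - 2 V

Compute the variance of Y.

For Y = aV + b: Var(Y) = a² * Var(V)
Var(V) = (8 - 4)^2/12 = 1.3333333
Var(Y) = (-2)² * 1.3333333 = 4 * 1.3333333 = 5.3333333

5.3333333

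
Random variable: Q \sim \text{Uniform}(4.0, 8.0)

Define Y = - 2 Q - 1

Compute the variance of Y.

For Y = aQ + b: Var(Y) = a² * Var(Q)
Var(Q) = (8 - 4)^2/12 = 1.3333333
Var(Y) = (-2)² * 1.3333333 = 4 * 1.3333333 = 5.3333333

5.3333333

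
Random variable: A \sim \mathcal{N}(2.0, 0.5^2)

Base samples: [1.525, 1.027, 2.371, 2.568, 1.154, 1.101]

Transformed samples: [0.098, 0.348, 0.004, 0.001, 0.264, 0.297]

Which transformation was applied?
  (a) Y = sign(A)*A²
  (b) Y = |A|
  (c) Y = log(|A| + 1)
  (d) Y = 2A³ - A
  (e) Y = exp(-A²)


Checking option (e) Y = exp(-A²):
  A = 1.525 -> Y = 0.098 ✓
  A = 1.027 -> Y = 0.348 ✓
  A = 2.371 -> Y = 0.004 ✓
All samples match this transformation.

(e) exp(-A²)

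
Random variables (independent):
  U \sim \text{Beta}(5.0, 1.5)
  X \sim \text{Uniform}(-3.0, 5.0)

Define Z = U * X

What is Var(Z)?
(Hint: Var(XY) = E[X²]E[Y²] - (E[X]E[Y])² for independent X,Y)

Var(XY) = E[X²]E[Y²] - (E[X]E[Y])²
E[U] = 0.76923077, Var(U) = 0.023668639
E[X] = 1, Var(X) = 5.3333333
E[U²] = 0.023668639 + 0.76923077² = 0.61538462
E[X²] = 5.3333333 + 1² = 6.3333333
Var(Z) = 0.61538462*6.3333333 - (0.76923077*1)²
= 3.8974359 - 0.59171598 = 3.3057199

3.3057199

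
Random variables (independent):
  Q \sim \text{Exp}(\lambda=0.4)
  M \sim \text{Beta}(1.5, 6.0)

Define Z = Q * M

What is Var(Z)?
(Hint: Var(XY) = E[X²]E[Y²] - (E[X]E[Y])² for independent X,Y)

Var(XY) = E[X²]E[Y²] - (E[X]E[Y])²
E[Q] = 2.5, Var(Q) = 6.25
E[M] = 0.2, Var(M) = 0.018823529
E[Q²] = 6.25 + 2.5² = 12.5
E[M²] = 0.018823529 + 0.2² = 0.058823529
Var(Z) = 12.5*0.058823529 - (2.5*0.2)²
= 0.73529412 - 0.25 = 0.48529412

0.48529412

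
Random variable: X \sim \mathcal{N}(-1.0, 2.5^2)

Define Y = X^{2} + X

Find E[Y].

E[Y] = 1*E[X²] + 1*E[X]
E[X] = -1
E[X²] = Var(X) + (E[X])² = 6.25 + 1 = 7.25
E[Y] = 1*7.25 + 1*(-1) = 6.25

6.25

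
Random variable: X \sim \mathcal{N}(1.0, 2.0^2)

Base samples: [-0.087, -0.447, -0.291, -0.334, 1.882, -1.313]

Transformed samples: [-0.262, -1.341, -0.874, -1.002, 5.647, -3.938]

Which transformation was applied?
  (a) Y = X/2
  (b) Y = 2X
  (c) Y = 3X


Checking option (c) Y = 3X:
  X = -0.087 -> Y = -0.262 ✓
  X = -0.447 -> Y = -1.341 ✓
  X = -0.291 -> Y = -0.874 ✓
All samples match this transformation.

(c) 3X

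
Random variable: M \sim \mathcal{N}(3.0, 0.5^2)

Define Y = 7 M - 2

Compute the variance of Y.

For Y = aM + b: Var(Y) = a² * Var(M)
Var(M) = 0.5^2 = 0.25
Var(Y) = 7² * 0.25 = 49 * 0.25 = 12.25

12.25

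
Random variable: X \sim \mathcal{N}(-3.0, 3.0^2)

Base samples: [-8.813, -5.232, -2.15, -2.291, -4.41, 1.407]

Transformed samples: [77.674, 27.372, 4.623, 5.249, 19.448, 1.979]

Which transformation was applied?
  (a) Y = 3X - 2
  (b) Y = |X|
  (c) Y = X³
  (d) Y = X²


Checking option (d) Y = X²:
  X = -8.813 -> Y = 77.674 ✓
  X = -5.232 -> Y = 27.372 ✓
  X = -2.15 -> Y = 4.623 ✓
All samples match this transformation.

(d) X²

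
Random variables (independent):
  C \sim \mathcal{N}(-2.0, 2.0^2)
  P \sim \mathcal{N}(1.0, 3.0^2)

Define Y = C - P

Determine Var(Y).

For independent RVs: Var(aX + bY) = a²Var(X) + b²Var(Y)
Var(C) = 4
Var(P) = 9
Var(Y) = 1²*4 + (-1)²*9
= 1*4 + 1*9 = 13

13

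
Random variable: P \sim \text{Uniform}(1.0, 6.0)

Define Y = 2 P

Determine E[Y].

For Y = 2P:
E[Y] = 2 * E[P]
E[P] = (1 + 6)/2 = 3.5
E[Y] = 2 * 3.5 = 7

7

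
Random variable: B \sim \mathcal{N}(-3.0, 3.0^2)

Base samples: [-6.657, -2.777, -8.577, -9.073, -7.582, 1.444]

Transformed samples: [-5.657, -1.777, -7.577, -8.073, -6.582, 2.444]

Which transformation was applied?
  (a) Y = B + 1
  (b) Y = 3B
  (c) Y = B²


Checking option (a) Y = B + 1:
  B = -6.657 -> Y = -5.657 ✓
  B = -2.777 -> Y = -1.777 ✓
  B = -8.577 -> Y = -7.577 ✓
All samples match this transformation.

(a) B + 1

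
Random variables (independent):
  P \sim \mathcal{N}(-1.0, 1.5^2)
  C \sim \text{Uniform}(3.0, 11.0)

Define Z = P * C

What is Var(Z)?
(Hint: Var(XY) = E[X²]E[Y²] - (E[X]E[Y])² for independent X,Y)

Var(XY) = E[X²]E[Y²] - (E[X]E[Y])²
E[P] = -1, Var(P) = 2.25
E[C] = 7, Var(C) = 5.3333333
E[P²] = 2.25 + (-1)² = 3.25
E[C²] = 5.3333333 + 7² = 54.333333
Var(Z) = 3.25*54.333333 - (-1*7)²
= 176.58333 - 49 = 127.58333

127.58333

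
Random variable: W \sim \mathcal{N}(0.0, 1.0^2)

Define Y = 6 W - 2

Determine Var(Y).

For Y = aW + b: Var(Y) = a² * Var(W)
Var(W) = 1.0^2 = 1
Var(Y) = 6² * 1 = 36 * 1 = 36

36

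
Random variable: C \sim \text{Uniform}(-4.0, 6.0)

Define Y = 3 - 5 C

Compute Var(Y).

For Y = aC + b: Var(Y) = a² * Var(C)
Var(C) = (6 + 4)^2/12 = 8.3333333
Var(Y) = (-5)² * 8.3333333 = 25 * 8.3333333 = 208.33333

208.33333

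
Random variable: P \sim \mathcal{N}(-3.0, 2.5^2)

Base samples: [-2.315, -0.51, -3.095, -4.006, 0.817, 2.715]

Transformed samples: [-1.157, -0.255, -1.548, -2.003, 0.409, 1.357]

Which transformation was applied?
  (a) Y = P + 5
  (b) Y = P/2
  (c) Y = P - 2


Checking option (b) Y = P/2:
  P = -2.315 -> Y = -1.157 ✓
  P = -0.51 -> Y = -0.255 ✓
  P = -3.095 -> Y = -1.548 ✓
All samples match this transformation.

(b) P/2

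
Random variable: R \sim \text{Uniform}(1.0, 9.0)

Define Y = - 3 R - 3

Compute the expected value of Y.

For Y = -3R - 3:
E[Y] = -3 * E[R] - 3
E[R] = (1 + 9)/2 = 5
E[Y] = -3 * 5 - 3 = -18

-18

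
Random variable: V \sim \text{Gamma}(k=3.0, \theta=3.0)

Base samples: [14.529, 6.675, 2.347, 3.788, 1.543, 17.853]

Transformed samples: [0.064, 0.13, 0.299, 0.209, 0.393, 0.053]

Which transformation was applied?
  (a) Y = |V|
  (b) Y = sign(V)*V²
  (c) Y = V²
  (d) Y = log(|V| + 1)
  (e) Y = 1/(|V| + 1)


Checking option (e) Y = 1/(|V| + 1):
  V = 14.529 -> Y = 0.064 ✓
  V = 6.675 -> Y = 0.13 ✓
  V = 2.347 -> Y = 0.299 ✓
All samples match this transformation.

(e) 1/(|V| + 1)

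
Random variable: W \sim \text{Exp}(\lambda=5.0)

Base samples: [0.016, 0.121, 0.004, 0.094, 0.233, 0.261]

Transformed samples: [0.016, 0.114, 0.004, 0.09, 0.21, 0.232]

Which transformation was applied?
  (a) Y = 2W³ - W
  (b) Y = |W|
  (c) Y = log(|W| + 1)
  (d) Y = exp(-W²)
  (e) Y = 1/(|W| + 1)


Checking option (c) Y = log(|W| + 1):
  W = 0.016 -> Y = 0.016 ✓
  W = 0.121 -> Y = 0.114 ✓
  W = 0.004 -> Y = 0.004 ✓
All samples match this transformation.

(c) log(|W| + 1)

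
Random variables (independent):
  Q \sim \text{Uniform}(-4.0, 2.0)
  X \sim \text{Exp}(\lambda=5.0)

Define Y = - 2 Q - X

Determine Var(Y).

For independent RVs: Var(aX + bY) = a²Var(X) + b²Var(Y)
Var(Q) = 3
Var(X) = 0.04
Var(Y) = (-2)²*3 + (-1)²*0.04
= 4*3 + 1*0.04 = 12.04

12.04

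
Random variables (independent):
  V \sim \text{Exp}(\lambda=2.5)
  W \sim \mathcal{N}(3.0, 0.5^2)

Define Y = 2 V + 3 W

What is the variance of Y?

For independent RVs: Var(aX + bY) = a²Var(X) + b²Var(Y)
Var(V) = 0.16
Var(W) = 0.25
Var(Y) = 2²*0.16 + 3²*0.25
= 4*0.16 + 9*0.25 = 2.89

2.89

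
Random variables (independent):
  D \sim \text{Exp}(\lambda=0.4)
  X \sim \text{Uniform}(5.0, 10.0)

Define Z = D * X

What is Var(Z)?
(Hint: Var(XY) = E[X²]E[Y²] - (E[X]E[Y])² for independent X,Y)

Var(XY) = E[X²]E[Y²] - (E[X]E[Y])²
E[D] = 2.5, Var(D) = 6.25
E[X] = 7.5, Var(X) = 2.0833333
E[D²] = 6.25 + 2.5² = 12.5
E[X²] = 2.0833333 + 7.5² = 58.333333
Var(Z) = 12.5*58.333333 - (2.5*7.5)²
= 729.16667 - 351.5625 = 377.60417

377.60417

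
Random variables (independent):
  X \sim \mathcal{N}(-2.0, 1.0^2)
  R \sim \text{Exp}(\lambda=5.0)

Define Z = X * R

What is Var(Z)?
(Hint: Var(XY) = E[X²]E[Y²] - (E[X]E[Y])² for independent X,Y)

Var(XY) = E[X²]E[Y²] - (E[X]E[Y])²
E[X] = -2, Var(X) = 1
E[R] = 0.2, Var(R) = 0.04
E[X²] = 1 + (-2)² = 5
E[R²] = 0.04 + 0.2² = 0.08
Var(Z) = 5*0.08 - (-2*0.2)²
= 0.4 - 0.16 = 0.24

0.24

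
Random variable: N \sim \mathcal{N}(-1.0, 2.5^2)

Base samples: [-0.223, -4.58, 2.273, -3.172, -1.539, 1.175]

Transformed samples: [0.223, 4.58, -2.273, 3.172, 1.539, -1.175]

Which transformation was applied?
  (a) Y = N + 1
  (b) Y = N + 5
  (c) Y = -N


Checking option (c) Y = -N:
  N = -0.223 -> Y = 0.223 ✓
  N = -4.58 -> Y = 4.58 ✓
  N = 2.273 -> Y = -2.273 ✓
All samples match this transformation.

(c) -N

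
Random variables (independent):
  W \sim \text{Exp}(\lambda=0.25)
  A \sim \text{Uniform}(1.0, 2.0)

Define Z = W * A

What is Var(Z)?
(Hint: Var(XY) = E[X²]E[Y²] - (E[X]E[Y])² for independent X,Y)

Var(XY) = E[X²]E[Y²] - (E[X]E[Y])²
E[W] = 4, Var(W) = 16
E[A] = 1.5, Var(A) = 0.083333333
E[W²] = 16 + 4² = 32
E[A²] = 0.083333333 + 1.5² = 2.3333333
Var(Z) = 32*2.3333333 - (4*1.5)²
= 74.666667 - 36 = 38.666667

38.666667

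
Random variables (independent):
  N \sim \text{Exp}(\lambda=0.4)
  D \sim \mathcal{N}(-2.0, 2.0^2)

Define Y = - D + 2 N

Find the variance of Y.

For independent RVs: Var(aX + bY) = a²Var(X) + b²Var(Y)
Var(N) = 6.25
Var(D) = 4
Var(Y) = 2²*6.25 + (-1)²*4
= 4*6.25 + 1*4 = 29

29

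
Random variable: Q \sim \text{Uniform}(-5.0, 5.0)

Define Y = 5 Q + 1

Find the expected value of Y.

For Y = 5Q + 1:
E[Y] = 5 * E[Q] + 1
E[Q] = (-5 + 5)/2 = 0
E[Y] = 5 * 0 + 1 = 1

1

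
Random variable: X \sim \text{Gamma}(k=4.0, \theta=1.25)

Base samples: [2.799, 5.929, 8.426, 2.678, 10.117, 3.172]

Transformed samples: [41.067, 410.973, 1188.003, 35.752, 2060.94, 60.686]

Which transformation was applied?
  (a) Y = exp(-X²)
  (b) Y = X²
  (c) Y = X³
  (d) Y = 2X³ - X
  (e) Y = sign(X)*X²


Checking option (d) Y = 2X³ - X:
  X = 2.799 -> Y = 41.067 ✓
  X = 5.929 -> Y = 410.973 ✓
  X = 8.426 -> Y = 1188.003 ✓
All samples match this transformation.

(d) 2X³ - X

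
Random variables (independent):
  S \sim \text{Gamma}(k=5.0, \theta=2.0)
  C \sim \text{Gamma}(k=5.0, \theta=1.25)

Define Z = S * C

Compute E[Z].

For independent RVs: E[XY] = E[X]*E[Y]
E[S] = 10
E[C] = 6.25
E[Z] = 10 * 6.25 = 62.5

62.5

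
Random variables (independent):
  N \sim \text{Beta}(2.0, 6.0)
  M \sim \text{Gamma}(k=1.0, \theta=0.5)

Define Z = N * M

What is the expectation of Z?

For independent RVs: E[XY] = E[X]*E[Y]
E[N] = 0.25
E[M] = 0.5
E[Z] = 0.25 * 0.5 = 0.125

0.125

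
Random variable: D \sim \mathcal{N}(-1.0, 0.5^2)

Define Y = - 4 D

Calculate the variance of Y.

For Y = aD + b: Var(Y) = a² * Var(D)
Var(D) = 0.5^2 = 0.25
Var(Y) = (-4)² * 0.25 = 16 * 0.25 = 4

4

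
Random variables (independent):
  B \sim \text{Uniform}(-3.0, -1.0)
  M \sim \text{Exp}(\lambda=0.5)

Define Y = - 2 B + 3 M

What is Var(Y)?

For independent RVs: Var(aX + bY) = a²Var(X) + b²Var(Y)
Var(B) = 0.33333333
Var(M) = 4
Var(Y) = (-2)²*0.33333333 + 3²*4
= 4*0.33333333 + 9*4 = 37.333333

37.333333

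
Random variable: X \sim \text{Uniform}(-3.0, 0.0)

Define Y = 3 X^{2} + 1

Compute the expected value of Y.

E[Y] = 3*E[X²] + 1
E[X] = -1.5
E[X²] = Var(X) + (E[X])² = 0.75 + 2.25 = 3
E[Y] = 3*3 + 1 = 10

10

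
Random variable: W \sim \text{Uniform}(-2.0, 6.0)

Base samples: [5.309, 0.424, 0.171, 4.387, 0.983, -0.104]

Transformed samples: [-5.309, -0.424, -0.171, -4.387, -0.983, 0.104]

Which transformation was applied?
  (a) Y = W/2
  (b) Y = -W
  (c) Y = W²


Checking option (b) Y = -W:
  W = 5.309 -> Y = -5.309 ✓
  W = 0.424 -> Y = -0.424 ✓
  W = 0.171 -> Y = -0.171 ✓
All samples match this transformation.

(b) -W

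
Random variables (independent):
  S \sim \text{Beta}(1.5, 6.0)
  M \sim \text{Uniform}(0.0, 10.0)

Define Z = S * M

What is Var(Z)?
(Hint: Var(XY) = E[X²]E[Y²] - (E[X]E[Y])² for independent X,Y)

Var(XY) = E[X²]E[Y²] - (E[X]E[Y])²
E[S] = 0.2, Var(S) = 0.018823529
E[M] = 5, Var(M) = 8.3333333
E[S²] = 0.018823529 + 0.2² = 0.058823529
E[M²] = 8.3333333 + 5² = 33.333333
Var(Z) = 0.058823529*33.333333 - (0.2*5)²
= 1.9607843 - 1 = 0.96078431

0.96078431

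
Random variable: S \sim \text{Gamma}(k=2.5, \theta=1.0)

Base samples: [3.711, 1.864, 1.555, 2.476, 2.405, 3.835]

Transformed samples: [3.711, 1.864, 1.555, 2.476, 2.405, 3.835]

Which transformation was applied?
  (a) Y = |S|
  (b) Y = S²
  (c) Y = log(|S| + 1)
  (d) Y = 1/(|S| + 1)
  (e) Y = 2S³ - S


Checking option (a) Y = |S|:
  S = 3.711 -> Y = 3.711 ✓
  S = 1.864 -> Y = 1.864 ✓
  S = 1.555 -> Y = 1.555 ✓
All samples match this transformation.

(a) |S|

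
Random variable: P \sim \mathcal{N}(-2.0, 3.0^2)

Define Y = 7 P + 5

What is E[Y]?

For Y = 7P + 5:
E[Y] = 7 * E[P] + 5
E[P] = -2.0 = -2
E[Y] = 7 * (-2) + 5 = -9

-9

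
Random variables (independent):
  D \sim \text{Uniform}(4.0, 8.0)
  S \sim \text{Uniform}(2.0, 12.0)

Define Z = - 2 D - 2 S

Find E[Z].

E[Z] = -2*E[D] - 2*E[S]
E[D] = 6
E[S] = 7
E[Z] = -2*6 - 2*7 = -26

-26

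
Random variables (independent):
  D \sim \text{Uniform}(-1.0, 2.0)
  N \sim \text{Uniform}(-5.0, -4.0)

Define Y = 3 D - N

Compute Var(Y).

For independent RVs: Var(aX + bY) = a²Var(X) + b²Var(Y)
Var(D) = 0.75
Var(N) = 0.083333333
Var(Y) = 3²*0.75 + (-1)²*0.083333333
= 9*0.75 + 1*0.083333333 = 6.8333333

6.8333333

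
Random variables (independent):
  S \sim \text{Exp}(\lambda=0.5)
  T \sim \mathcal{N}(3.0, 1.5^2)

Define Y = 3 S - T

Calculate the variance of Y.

For independent RVs: Var(aX + bY) = a²Var(X) + b²Var(Y)
Var(S) = 4
Var(T) = 2.25
Var(Y) = 3²*4 + (-1)²*2.25
= 9*4 + 1*2.25 = 38.25

38.25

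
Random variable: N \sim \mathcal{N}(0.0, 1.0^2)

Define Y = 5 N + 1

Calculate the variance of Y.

For Y = aN + b: Var(Y) = a² * Var(N)
Var(N) = 1.0^2 = 1
Var(Y) = 5² * 1 = 25 * 1 = 25

25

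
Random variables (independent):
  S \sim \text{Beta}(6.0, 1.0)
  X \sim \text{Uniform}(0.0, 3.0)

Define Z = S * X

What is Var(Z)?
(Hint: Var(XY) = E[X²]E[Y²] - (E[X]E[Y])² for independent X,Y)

Var(XY) = E[X²]E[Y²] - (E[X]E[Y])²
E[S] = 0.85714286, Var(S) = 0.015306122
E[X] = 1.5, Var(X) = 0.75
E[S²] = 0.015306122 + 0.85714286² = 0.75
E[X²] = 0.75 + 1.5² = 3
Var(Z) = 0.75*3 - (0.85714286*1.5)²
= 2.25 - 1.6530612 = 0.59693878

0.59693878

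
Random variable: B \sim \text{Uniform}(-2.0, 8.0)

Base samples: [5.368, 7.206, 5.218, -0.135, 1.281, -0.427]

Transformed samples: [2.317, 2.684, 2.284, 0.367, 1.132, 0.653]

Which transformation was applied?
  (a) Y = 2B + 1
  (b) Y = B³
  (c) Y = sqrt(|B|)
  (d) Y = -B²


Checking option (c) Y = sqrt(|B|):
  B = 5.368 -> Y = 2.317 ✓
  B = 7.206 -> Y = 2.684 ✓
  B = 5.218 -> Y = 2.284 ✓
All samples match this transformation.

(c) sqrt(|B|)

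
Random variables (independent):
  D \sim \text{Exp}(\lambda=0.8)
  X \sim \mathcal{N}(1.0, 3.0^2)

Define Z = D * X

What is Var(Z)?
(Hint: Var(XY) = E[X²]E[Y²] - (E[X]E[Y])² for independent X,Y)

Var(XY) = E[X²]E[Y²] - (E[X]E[Y])²
E[D] = 1.25, Var(D) = 1.5625
E[X] = 1, Var(X) = 9
E[D²] = 1.5625 + 1.25² = 3.125
E[X²] = 9 + 1² = 10
Var(Z) = 3.125*10 - (1.25*1)²
= 31.25 - 1.5625 = 29.6875

29.6875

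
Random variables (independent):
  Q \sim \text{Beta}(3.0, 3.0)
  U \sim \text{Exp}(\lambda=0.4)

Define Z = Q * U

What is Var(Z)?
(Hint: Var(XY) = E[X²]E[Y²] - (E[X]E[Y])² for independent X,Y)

Var(XY) = E[X²]E[Y²] - (E[X]E[Y])²
E[Q] = 0.5, Var(Q) = 0.035714286
E[U] = 2.5, Var(U) = 6.25
E[Q²] = 0.035714286 + 0.5² = 0.28571429
E[U²] = 6.25 + 2.5² = 12.5
Var(Z) = 0.28571429*12.5 - (0.5*2.5)²
= 3.5714286 - 1.5625 = 2.0089286

2.0089286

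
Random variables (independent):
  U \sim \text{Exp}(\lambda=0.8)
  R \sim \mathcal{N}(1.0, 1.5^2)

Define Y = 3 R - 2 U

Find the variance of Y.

For independent RVs: Var(aX + bY) = a²Var(X) + b²Var(Y)
Var(U) = 1.5625
Var(R) = 2.25
Var(Y) = (-2)²*1.5625 + 3²*2.25
= 4*1.5625 + 9*2.25 = 26.5

26.5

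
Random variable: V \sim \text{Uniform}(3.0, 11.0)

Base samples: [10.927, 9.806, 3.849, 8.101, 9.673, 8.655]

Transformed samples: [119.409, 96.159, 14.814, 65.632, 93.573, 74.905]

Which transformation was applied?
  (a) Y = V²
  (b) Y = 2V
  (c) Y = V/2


Checking option (a) Y = V²:
  V = 10.927 -> Y = 119.409 ✓
  V = 9.806 -> Y = 96.159 ✓
  V = 3.849 -> Y = 14.814 ✓
All samples match this transformation.

(a) V²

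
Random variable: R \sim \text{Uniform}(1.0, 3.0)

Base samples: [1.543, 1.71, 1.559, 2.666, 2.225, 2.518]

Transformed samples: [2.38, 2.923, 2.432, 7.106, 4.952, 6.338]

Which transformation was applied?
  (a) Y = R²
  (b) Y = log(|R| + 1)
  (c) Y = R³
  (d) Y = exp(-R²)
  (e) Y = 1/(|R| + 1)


Checking option (a) Y = R²:
  R = 1.543 -> Y = 2.38 ✓
  R = 1.71 -> Y = 2.923 ✓
  R = 1.559 -> Y = 2.432 ✓
All samples match this transformation.

(a) R²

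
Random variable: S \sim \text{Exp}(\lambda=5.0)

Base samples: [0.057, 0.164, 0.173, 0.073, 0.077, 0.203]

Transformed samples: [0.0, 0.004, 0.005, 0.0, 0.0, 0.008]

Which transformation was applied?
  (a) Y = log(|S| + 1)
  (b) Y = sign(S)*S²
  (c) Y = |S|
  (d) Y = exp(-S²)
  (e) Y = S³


Checking option (e) Y = S³:
  S = 0.057 -> Y = 0.0 ✓
  S = 0.164 -> Y = 0.004 ✓
  S = 0.173 -> Y = 0.005 ✓
All samples match this transformation.

(e) S³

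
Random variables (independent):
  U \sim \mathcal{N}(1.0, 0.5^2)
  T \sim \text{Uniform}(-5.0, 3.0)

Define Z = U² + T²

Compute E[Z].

E[Z] = E[U²] + E[T²]
E[U²] = Var(U) + E[U]² = 0.25 + 1 = 1.25
E[T²] = Var(T) + E[T]² = 5.3333333 + 1 = 6.3333333
E[Z] = 1.25 + 6.3333333 = 7.5833333

7.5833333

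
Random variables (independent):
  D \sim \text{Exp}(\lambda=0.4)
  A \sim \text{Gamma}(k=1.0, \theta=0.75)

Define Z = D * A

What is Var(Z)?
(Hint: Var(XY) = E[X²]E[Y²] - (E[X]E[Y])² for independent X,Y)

Var(XY) = E[X²]E[Y²] - (E[X]E[Y])²
E[D] = 2.5, Var(D) = 6.25
E[A] = 0.75, Var(A) = 0.5625
E[D²] = 6.25 + 2.5² = 12.5
E[A²] = 0.5625 + 0.75² = 1.125
Var(Z) = 12.5*1.125 - (2.5*0.75)²
= 14.0625 - 3.515625 = 10.546875

10.546875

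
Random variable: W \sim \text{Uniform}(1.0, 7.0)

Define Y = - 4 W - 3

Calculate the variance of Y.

For Y = aW + b: Var(Y) = a² * Var(W)
Var(W) = (7 - 1)^2/12 = 3
Var(Y) = (-4)² * 3 = 16 * 3 = 48

48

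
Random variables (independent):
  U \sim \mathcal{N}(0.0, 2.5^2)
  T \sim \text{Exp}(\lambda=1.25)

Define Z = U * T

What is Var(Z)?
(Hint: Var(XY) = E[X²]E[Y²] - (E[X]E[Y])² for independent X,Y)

Var(XY) = E[X²]E[Y²] - (E[X]E[Y])²
E[U] = 0, Var(U) = 6.25
E[T] = 0.8, Var(T) = 0.64
E[U²] = 6.25 + 0² = 6.25
E[T²] = 0.64 + 0.8² = 1.28
Var(Z) = 6.25*1.28 - (0*0.8)²
= 8 - 0 = 8

8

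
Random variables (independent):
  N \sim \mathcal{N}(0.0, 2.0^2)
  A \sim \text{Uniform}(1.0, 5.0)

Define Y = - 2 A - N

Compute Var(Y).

For independent RVs: Var(aX + bY) = a²Var(X) + b²Var(Y)
Var(N) = 4
Var(A) = 1.3333333
Var(Y) = (-1)²*4 + (-2)²*1.3333333
= 1*4 + 4*1.3333333 = 9.3333333

9.3333333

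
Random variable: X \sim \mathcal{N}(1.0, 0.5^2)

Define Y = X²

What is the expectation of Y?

Using E[X²] = Var(X) + (E[X])²:
E[X] = 1
Var(X) = 0.5^2 = 0.25
E[X²] = 0.25 + 1² = 0.25 + 1 = 1.25

1.25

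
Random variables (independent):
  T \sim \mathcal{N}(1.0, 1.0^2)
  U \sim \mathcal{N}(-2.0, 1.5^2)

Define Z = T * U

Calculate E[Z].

For independent RVs: E[XY] = E[X]*E[Y]
E[T] = 1
E[U] = -2
E[Z] = 1 * (-2) = -2

-2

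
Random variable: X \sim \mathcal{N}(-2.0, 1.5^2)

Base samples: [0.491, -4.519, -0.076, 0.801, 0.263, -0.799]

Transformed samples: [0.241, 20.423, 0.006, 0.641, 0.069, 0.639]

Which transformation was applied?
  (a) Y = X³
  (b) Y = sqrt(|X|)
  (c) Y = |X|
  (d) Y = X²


Checking option (d) Y = X²:
  X = 0.491 -> Y = 0.241 ✓
  X = -4.519 -> Y = 20.423 ✓
  X = -0.076 -> Y = 0.006 ✓
All samples match this transformation.

(d) X²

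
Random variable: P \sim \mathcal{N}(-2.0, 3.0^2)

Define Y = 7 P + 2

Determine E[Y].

For Y = 7P + 2:
E[Y] = 7 * E[P] + 2
E[P] = -2.0 = -2
E[Y] = 7 * (-2) + 2 = -12

-12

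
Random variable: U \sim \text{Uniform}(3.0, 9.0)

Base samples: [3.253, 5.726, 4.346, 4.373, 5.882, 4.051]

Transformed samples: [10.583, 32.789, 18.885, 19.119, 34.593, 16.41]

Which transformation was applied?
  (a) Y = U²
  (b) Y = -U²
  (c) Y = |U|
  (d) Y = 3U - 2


Checking option (a) Y = U²:
  U = 3.253 -> Y = 10.583 ✓
  U = 5.726 -> Y = 32.789 ✓
  U = 4.346 -> Y = 18.885 ✓
All samples match this transformation.

(a) U²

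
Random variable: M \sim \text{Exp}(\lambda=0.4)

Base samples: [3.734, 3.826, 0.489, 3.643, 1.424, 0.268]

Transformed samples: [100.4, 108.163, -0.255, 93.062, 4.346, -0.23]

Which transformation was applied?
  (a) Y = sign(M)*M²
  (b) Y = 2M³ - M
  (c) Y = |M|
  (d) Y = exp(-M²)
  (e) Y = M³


Checking option (b) Y = 2M³ - M:
  M = 3.734 -> Y = 100.4 ✓
  M = 3.826 -> Y = 108.163 ✓
  M = 0.489 -> Y = -0.255 ✓
All samples match this transformation.

(b) 2M³ - M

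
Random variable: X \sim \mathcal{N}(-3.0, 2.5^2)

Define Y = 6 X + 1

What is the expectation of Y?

For Y = 6X + 1:
E[Y] = 6 * E[X] + 1
E[X] = -3.0 = -3
E[Y] = 6 * (-3) + 1 = -17

-17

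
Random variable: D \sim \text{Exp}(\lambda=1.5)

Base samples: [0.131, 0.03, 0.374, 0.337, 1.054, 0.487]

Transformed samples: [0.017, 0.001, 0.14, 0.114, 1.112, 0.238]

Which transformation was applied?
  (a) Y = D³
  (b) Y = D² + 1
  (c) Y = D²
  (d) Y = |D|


Checking option (c) Y = D²:
  D = 0.131 -> Y = 0.017 ✓
  D = 0.03 -> Y = 0.001 ✓
  D = 0.374 -> Y = 0.14 ✓
All samples match this transformation.

(c) D²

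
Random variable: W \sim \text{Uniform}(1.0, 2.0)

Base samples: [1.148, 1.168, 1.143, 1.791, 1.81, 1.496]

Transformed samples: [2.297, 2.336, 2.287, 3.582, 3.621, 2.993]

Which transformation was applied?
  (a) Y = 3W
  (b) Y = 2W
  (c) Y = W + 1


Checking option (b) Y = 2W:
  W = 1.148 -> Y = 2.297 ✓
  W = 1.168 -> Y = 2.336 ✓
  W = 1.143 -> Y = 2.287 ✓
All samples match this transformation.

(b) 2W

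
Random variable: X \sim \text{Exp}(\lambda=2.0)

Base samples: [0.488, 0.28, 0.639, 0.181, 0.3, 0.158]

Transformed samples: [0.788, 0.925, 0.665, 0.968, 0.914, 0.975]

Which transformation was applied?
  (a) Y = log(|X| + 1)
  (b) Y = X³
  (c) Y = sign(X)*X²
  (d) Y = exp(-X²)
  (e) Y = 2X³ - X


Checking option (d) Y = exp(-X²):
  X = 0.488 -> Y = 0.788 ✓
  X = 0.28 -> Y = 0.925 ✓
  X = 0.639 -> Y = 0.665 ✓
All samples match this transformation.

(d) exp(-X²)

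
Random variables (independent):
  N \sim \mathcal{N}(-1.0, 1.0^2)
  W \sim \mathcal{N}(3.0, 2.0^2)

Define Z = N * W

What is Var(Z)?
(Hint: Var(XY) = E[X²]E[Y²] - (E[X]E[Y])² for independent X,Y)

Var(XY) = E[X²]E[Y²] - (E[X]E[Y])²
E[N] = -1, Var(N) = 1
E[W] = 3, Var(W) = 4
E[N²] = 1 + (-1)² = 2
E[W²] = 4 + 3² = 13
Var(Z) = 2*13 - (-1*3)²
= 26 - 9 = 17

17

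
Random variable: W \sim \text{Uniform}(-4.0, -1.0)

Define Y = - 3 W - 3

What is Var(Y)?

For Y = aW + b: Var(Y) = a² * Var(W)
Var(W) = (-1 + 4)^2/12 = 0.75
Var(Y) = (-3)² * 0.75 = 9 * 0.75 = 6.75

6.75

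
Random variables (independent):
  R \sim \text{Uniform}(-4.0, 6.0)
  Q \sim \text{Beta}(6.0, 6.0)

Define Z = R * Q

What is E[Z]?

For independent RVs: E[XY] = E[X]*E[Y]
E[R] = 1
E[Q] = 0.5
E[Z] = 1 * 0.5 = 0.5

0.5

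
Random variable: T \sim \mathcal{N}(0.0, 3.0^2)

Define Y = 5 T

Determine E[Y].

For Y = 5T:
E[Y] = 5 * E[T]
E[T] = 0.0 = 0
E[Y] = 5 * 0 = 0

0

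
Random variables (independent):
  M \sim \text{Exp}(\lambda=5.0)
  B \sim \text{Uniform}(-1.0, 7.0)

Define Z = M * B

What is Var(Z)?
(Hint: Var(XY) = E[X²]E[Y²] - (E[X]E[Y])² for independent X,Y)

Var(XY) = E[X²]E[Y²] - (E[X]E[Y])²
E[M] = 0.2, Var(M) = 0.04
E[B] = 3, Var(B) = 5.3333333
E[M²] = 0.04 + 0.2² = 0.08
E[B²] = 5.3333333 + 3² = 14.333333
Var(Z) = 0.08*14.333333 - (0.2*3)²
= 1.1466667 - 0.36 = 0.78666667

0.78666667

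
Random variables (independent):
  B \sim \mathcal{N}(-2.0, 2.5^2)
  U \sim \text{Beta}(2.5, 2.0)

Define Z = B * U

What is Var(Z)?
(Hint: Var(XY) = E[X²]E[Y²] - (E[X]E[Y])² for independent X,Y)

Var(XY) = E[X²]E[Y²] - (E[X]E[Y])²
E[B] = -2, Var(B) = 6.25
E[U] = 0.55555556, Var(U) = 0.044893378
E[B²] = 6.25 + (-2)² = 10.25
E[U²] = 0.044893378 + 0.55555556² = 0.35353535
Var(Z) = 10.25*0.35353535 - (-2*0.55555556)²
= 3.6237374 - 1.2345679 = 2.3891695

2.3891695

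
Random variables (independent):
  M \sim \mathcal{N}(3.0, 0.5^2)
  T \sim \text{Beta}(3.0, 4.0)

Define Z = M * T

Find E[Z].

For independent RVs: E[XY] = E[X]*E[Y]
E[M] = 3
E[T] = 0.42857143
E[Z] = 3 * 0.42857143 = 1.2857143

1.2857143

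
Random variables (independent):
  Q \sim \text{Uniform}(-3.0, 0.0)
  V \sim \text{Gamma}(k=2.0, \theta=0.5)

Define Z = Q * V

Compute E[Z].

For independent RVs: E[XY] = E[X]*E[Y]
E[Q] = -1.5
E[V] = 1
E[Z] = -1.5 * 1 = -1.5

-1.5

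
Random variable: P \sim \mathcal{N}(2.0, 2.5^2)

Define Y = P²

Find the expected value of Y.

Using E[X²] = Var(X) + (E[X])²:
E[P] = 2
Var(P) = 2.5^2 = 6.25
E[P²] = 6.25 + 2² = 6.25 + 4 = 10.25

10.25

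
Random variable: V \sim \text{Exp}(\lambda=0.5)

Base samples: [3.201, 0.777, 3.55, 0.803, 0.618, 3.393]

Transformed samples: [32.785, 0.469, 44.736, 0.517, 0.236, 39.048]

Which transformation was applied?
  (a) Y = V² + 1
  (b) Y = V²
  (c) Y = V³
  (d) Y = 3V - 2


Checking option (c) Y = V³:
  V = 3.201 -> Y = 32.785 ✓
  V = 0.777 -> Y = 0.469 ✓
  V = 3.55 -> Y = 44.736 ✓
All samples match this transformation.

(c) V³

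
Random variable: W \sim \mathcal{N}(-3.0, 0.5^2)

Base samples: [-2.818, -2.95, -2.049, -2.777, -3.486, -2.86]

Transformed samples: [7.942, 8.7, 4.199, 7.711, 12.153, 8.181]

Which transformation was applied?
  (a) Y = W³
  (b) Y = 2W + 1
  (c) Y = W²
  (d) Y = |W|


Checking option (c) Y = W²:
  W = -2.818 -> Y = 7.942 ✓
  W = -2.95 -> Y = 8.7 ✓
  W = -2.049 -> Y = 4.199 ✓
All samples match this transformation.

(c) W²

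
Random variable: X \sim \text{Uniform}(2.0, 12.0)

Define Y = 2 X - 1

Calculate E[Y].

For Y = 2X - 1:
E[Y] = 2 * E[X] - 1
E[X] = (2 + 12)/2 = 7
E[Y] = 2 * 7 - 1 = 13

13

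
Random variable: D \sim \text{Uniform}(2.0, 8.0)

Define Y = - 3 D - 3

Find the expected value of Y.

For Y = -3D - 3:
E[Y] = -3 * E[D] - 3
E[D] = (2 + 8)/2 = 5
E[Y] = -3 * 5 - 3 = -18

-18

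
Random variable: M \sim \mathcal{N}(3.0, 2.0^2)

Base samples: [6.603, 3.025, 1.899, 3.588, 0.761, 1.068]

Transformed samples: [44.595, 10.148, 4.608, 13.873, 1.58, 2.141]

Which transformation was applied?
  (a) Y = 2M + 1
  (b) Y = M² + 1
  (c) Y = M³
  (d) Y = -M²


Checking option (b) Y = M² + 1:
  M = 6.603 -> Y = 44.595 ✓
  M = 3.025 -> Y = 10.148 ✓
  M = 1.899 -> Y = 4.608 ✓
All samples match this transformation.

(b) M² + 1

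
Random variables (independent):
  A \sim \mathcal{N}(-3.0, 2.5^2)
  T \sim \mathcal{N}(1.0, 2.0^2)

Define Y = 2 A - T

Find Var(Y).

For independent RVs: Var(aX + bY) = a²Var(X) + b²Var(Y)
Var(A) = 6.25
Var(T) = 4
Var(Y) = 2²*6.25 + (-1)²*4
= 4*6.25 + 1*4 = 29

29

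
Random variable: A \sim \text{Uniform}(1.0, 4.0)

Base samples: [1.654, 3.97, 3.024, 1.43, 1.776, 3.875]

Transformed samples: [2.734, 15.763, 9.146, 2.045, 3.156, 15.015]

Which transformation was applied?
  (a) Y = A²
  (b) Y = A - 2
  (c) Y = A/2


Checking option (a) Y = A²:
  A = 1.654 -> Y = 2.734 ✓
  A = 3.97 -> Y = 15.763 ✓
  A = 3.024 -> Y = 9.146 ✓
All samples match this transformation.

(a) A²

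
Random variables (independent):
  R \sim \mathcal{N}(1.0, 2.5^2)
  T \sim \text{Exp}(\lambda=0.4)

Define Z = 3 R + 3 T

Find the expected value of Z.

E[Z] = 3*E[R] + 3*E[T]
E[R] = 1
E[T] = 2.5
E[Z] = 3*1 + 3*2.5 = 10.5

10.5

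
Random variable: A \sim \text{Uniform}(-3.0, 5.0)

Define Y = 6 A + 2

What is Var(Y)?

For Y = aA + b: Var(Y) = a² * Var(A)
Var(A) = (5 + 3)^2/12 = 5.3333333
Var(Y) = 6² * 5.3333333 = 36 * 5.3333333 = 192

192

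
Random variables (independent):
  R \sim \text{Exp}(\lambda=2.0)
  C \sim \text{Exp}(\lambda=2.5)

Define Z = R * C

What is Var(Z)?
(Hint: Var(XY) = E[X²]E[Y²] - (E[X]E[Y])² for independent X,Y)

Var(XY) = E[X²]E[Y²] - (E[X]E[Y])²
E[R] = 0.5, Var(R) = 0.25
E[C] = 0.4, Var(C) = 0.16
E[R²] = 0.25 + 0.5² = 0.5
E[C²] = 0.16 + 0.4² = 0.32
Var(Z) = 0.5*0.32 - (0.5*0.4)²
= 0.16 - 0.04 = 0.12

0.12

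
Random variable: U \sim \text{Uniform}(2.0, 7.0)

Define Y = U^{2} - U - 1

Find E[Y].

E[Y] = 1*E[U²] - 1*E[U] - 1
E[U] = 4.5
E[U²] = Var(U) + (E[U])² = 2.0833333 + 20.25 = 22.333333
E[Y] = 1*22.333333 - 1*4.5 - 1 = 16.833333

16.833333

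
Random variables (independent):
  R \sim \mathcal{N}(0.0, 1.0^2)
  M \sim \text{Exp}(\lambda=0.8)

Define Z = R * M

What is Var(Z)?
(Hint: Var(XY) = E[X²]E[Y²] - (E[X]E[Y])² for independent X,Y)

Var(XY) = E[X²]E[Y²] - (E[X]E[Y])²
E[R] = 0, Var(R) = 1
E[M] = 1.25, Var(M) = 1.5625
E[R²] = 1 + 0² = 1
E[M²] = 1.5625 + 1.25² = 3.125
Var(Z) = 1*3.125 - (0*1.25)²
= 3.125 - 0 = 3.125

3.125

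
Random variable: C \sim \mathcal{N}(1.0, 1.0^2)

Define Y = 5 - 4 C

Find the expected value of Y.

For Y = -4C + 5:
E[Y] = -4 * E[C] + 5
E[C] = 1.0 = 1
E[Y] = -4 * 1 + 5 = 1

1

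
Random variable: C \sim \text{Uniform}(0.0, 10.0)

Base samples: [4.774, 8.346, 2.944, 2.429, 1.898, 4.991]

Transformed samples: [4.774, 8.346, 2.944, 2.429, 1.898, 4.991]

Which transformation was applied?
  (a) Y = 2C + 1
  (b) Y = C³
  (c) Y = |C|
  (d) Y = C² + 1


Checking option (c) Y = |C|:
  C = 4.774 -> Y = 4.774 ✓
  C = 8.346 -> Y = 8.346 ✓
  C = 2.944 -> Y = 2.944 ✓
All samples match this transformation.

(c) |C|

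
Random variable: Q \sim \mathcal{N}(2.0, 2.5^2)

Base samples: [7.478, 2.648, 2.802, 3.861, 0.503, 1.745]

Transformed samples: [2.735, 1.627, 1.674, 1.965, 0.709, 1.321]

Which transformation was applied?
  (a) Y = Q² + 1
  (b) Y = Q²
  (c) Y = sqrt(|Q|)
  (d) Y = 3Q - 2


Checking option (c) Y = sqrt(|Q|):
  Q = 7.478 -> Y = 2.735 ✓
  Q = 2.648 -> Y = 1.627 ✓
  Q = 2.802 -> Y = 1.674 ✓
All samples match this transformation.

(c) sqrt(|Q|)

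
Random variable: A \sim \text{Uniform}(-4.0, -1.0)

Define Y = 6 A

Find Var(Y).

For Y = aA + b: Var(Y) = a² * Var(A)
Var(A) = (-1 + 4)^2/12 = 0.75
Var(Y) = 6² * 0.75 = 36 * 0.75 = 27

27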